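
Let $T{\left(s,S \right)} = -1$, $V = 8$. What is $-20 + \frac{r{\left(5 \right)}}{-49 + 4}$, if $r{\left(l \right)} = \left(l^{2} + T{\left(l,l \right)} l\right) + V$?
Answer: $- \frac{928}{45} \approx -20.622$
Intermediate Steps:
$r{\left(l \right)} = 8 + l^{2} - l$ ($r{\left(l \right)} = \left(l^{2} - l\right) + 8 = 8 + l^{2} - l$)
$-20 + \frac{r{\left(5 \right)}}{-49 + 4} = -20 + \frac{8 + 5^{2} - 5}{-49 + 4} = -20 + \frac{8 + 25 - 5}{-45} = -20 - \frac{28}{45} = - \frac{928}{45}$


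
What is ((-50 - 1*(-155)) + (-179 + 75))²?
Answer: 1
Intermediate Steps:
((-50 - 1*(-155)) + (-179 + 75))² = ((-50 + 155) - 104)² = (105 - 104)² = 1² = 1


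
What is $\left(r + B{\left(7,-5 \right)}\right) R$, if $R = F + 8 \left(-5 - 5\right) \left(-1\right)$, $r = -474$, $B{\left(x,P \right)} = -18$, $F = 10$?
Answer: $-44280$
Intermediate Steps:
$R = 90$ ($R = 10 + 8 \left(-5 - 5\right) \left(-1\right) = 10 + 8 \left(\left(-10\right) \left(-1\right)\right) = 10 + 8 \cdot 10 = 10 + 80 = 90$)
$\left(r + B{\left(7,-5 \right)}\right) R = \left(-474 - 18\right) 90 = \left(-492\right) 90 = -44280$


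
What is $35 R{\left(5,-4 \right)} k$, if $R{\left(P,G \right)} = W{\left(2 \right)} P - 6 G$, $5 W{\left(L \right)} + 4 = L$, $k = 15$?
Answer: $11550$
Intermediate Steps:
$W{\left(L \right)} = - \frac{4}{5} + \frac{L}{5}$
$R{\left(P,G \right)} = - 6 G - \frac{2 P}{5}$ ($R{\left(P,G \right)} = \left(- \frac{4}{5} + \frac{1}{5} \cdot 2\right) P - 6 G = \left(- \frac{4}{5} + \frac{2}{5}\right) P - 6 G = - \frac{2 P}{5} - 6 G = - 6 G - \frac{2 P}{5}$)
$35 R{\left(5,-4 \right)} k = 35 \left(\left(-6\right) \left(-4\right) - 2\right) 15 = 35 \left(24 - 2\right) 15 = 35 \cdot 22 \cdot 15 = 770 \cdot 15 = 11550$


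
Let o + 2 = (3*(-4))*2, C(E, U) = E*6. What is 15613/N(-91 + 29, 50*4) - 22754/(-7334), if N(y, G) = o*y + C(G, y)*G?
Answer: 2806072595/885991204 ≈ 3.1672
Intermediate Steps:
C(E, U) = 6*E
o = -26 (o = -2 + (3*(-4))*2 = -2 - 12*2 = -2 - 24 = -26)
N(y, G) = -26*y + 6*G² (N(y, G) = -26*y + (6*G)*G = -26*y + 6*G²)
15613/N(-91 + 29, 50*4) - 22754/(-7334) = 15613/(-26*(-91 + 29) + 6*(50*4)²) - 22754/(-7334) = 15613/(-26*(-62) + 6*200²) - 22754*(-1/7334) = 15613/(1612 + 6*40000) + 11377/3667 = 15613/(1612 + 240000) + 11377/3667 = 15613/241612 + 11377/3667 = 2806072595/885991204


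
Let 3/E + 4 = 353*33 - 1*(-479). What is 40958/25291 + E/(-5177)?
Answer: 367252517473/226773370124 ≈ 1.6195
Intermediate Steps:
E = 3/12124 (E = 3/(-4 + (353*33 - 1*(-479))) = 3/(-4 + (11649 + 479)) = 3/(-4 + 12128) = 3/12124 ≈ 0.00024744)
40958/25291 + E/(-5177) = 40958/25291 + (3/12124)/(-5177) = 40958*(1/25291) + (3/12124)*(-1/5177) = 40958/25291 - 3/62765948 = 367252517473/226773370124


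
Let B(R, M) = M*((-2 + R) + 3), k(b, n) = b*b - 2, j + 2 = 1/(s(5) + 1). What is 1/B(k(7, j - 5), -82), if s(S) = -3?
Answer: -1/3936 ≈ -0.00025406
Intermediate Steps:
j = -5/2 (j = -2 + 1/(-3 + 1) = -2 + 1/(-2) = -2 - ½ = -5/2 ≈ -2.5000)
k(b, n) = -2 + b² (k(b, n) = b² - 2 = -2 + b²)
B(R, M) = M*(1 + R)
1/B(k(7, j - 5), -82) = 1/(-82*(1 + (-2 + 7²))) = 1/(-82*(1 + (-2 + 49))) = 1/(-82*(1 + 47)) = 1/(-82*48) = 1/(-3936) = -1/3936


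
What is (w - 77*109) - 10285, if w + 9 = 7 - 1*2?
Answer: -18682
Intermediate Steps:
w = -4 (w = -9 + (7 - 1*2) = -9 + (7 - 2) = -9 + 5 = -4)
(w - 77*109) - 10285 = (-4 - 77*109) - 10285 = (-4 - 8393) - 10285 = -8397 - 10285 = -18682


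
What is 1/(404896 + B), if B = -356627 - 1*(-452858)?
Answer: 1/501127 ≈ 1.9955e-6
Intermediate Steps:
B = 96231 (B = -356627 + 452858 = 96231)
1/(404896 + B) = 1/(404896 + 96231) = 1/501127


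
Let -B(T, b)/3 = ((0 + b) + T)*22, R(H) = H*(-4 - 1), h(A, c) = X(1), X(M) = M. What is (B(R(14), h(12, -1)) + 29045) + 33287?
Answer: 66886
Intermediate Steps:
h(A, c) = 1
R(H) = -5*H (R(H) = H*(-5) = -5*H)
B(T, b) = -66*T - 66*b (B(T, b) = -3*((0 + b) + T)*22 = -3*(b + T)*22 = -3*(T + b)*22 = -3*(22*T + 22*b) = -66*T - 66*b)
(B(R(14), h(12, -1)) + 29045) + 33287 = ((-(-330)*14 - 66*1) + 29045) + 33287 = ((-66*(-70) - 66) + 29045) + 33287 = ((4620 - 66) + 29045) + 33287 = (4554 + 29045) + 33287 = 33599 + 33287 = 66886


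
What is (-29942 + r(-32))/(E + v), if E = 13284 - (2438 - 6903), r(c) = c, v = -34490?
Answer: 29974/16741 ≈ 1.7905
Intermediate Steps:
E = 17749 (E = 13284 - 1*(-4465) = 13284 + 4465 = 17749)
(-29942 + r(-32))/(E + v) = (-29942 - 32)/(17749 - 34490) = -29974/(-16741) = -29974*(-1/16741) = 29974/16741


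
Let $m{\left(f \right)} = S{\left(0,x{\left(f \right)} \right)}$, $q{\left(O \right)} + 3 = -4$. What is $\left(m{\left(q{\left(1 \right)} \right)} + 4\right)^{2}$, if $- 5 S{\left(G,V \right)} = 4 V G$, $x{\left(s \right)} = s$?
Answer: $16$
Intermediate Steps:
$q{\left(O \right)} = -7$ ($q{\left(O \right)} = -3 - 4 = -7$)
$S{\left(G,V \right)} = - \frac{4 G V}{5}$ ($S{\left(G,V \right)} = - \frac{4 V G}{5} = - \frac{4 G V}{5}$)
$m{\left(f \right)} = 0$ ($m{\left(f \right)} = \left(- \frac{4}{5}\right) 0 f = 0$)
$\left(m{\left(q{\left(1 \right)} \right)} + 4\right)^{2} = \left(0 + 4\right)^{2} = 4^{2} = 16$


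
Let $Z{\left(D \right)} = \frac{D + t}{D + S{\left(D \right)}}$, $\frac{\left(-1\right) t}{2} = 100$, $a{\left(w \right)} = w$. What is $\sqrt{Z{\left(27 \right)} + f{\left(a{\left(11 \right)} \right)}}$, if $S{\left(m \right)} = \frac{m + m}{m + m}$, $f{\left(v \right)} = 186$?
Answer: $\frac{\sqrt{35245}}{14} \approx 13.41$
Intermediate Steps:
$S{\left(m \right)} = 1$ ($S{\left(m \right)} = \frac{2 m}{2 m} = 2 m \frac{1}{2 m} = 1$)
$t = -200$ ($t = \left(-2\right) 100 = -200$)
$Z{\left(D \right)} = \frac{-200 + D}{1 + D}$ ($Z{\left(D \right)} = \frac{D - 200}{D + 1} = \frac{-200 + D}{1 + D}$)
$\sqrt{Z{\left(27 \right)} + f{\left(a{\left(11 \right)} \right)}} = \sqrt{\frac{-200 + 27}{1 + 27} + 186} = \sqrt{\frac{1}{28} \left(-173\right) + 186} = \sqrt{- \frac{173}{28} + 186} = \sqrt{\frac{5035}{28}} = \frac{\sqrt{35245}}{14}$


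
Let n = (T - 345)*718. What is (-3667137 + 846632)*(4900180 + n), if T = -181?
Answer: -12755767708560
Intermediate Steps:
n = -377668 (n = (-181 - 345)*718 = -526*718 = -377668)
(-3667137 + 846632)*(4900180 + n) = (-3667137 + 846632)*(4900180 - 377668) = -2820505*4522512 = -12755767708560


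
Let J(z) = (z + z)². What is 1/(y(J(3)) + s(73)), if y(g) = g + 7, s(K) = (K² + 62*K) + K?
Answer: 1/9971 ≈ 0.00010029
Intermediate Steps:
J(z) = 4*z² (J(z) = (2*z)² = 4*z²)
s(K) = K² + 63*K
y(g) = 7 + g
1/(y(J(3)) + s(73)) = 1/((7 + 4*3²) + 73*(63 + 73)) = 1/((7 + 4*9) + 73*136) = 1/((7 + 36) + 9928) = 1/(43 + 9928) = 1/9971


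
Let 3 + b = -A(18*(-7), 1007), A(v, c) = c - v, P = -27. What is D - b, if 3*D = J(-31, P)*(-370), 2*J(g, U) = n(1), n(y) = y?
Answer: 3223/3 ≈ 1074.3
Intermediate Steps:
J(g, U) = 1/2 (J(g, U) = (1/2)*1 = 1/2)
b = -1136 (b = -3 - (1007 - 18*(-7)) = -3 - (1007 - 1*(-126)) = -3 - (1007 + 126) = -3 - 1*1133 = -3 - 1133 = -1136)
D = -185/3 (D = ((1/2)*(-370))/3 = (1/3)*(-185) = -185/3 ≈ -61.667)
D - b = -185/3 - 1*(-1136) = -185/3 + 1136 = 3223/3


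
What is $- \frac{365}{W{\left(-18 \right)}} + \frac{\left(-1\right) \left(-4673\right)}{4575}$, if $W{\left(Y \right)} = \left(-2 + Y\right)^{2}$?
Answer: $\frac{7973}{73200} \approx 0.10892$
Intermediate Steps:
$- \frac{365}{W{\left(-18 \right)}} + \frac{\left(-1\right) \left(-4673\right)}{4575} = - \frac{365}{\left(-2 - 18\right)^{2}} + \frac{\left(-1\right) \left(-4673\right)}{4575} = - \frac{365}{\left(-20\right)^{2}} + 4673 \cdot \frac{1}{4575} = - \frac{365}{400} + \frac{4673}{4575} = \left(-365\right) \frac{1}{400} + \frac{4673}{4575} = - \frac{73}{80} + \frac{4673}{4575} = \frac{7973}{73200}$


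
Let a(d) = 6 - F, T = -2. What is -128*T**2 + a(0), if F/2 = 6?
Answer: -518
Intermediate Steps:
F = 12 (F = 2*6 = 12)
a(d) = -6 (a(d) = 6 - 1*12 = 6 - 12 = -6)
-128*T**2 + a(0) = -128*(-2)**2 - 6 = -128*4 - 6 = -512 - 6 = -518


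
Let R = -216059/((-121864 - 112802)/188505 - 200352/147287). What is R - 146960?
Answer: -514552337624195/8036733878 ≈ -64025.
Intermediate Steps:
R = 666526073086685/8036733878 (R = -216059/(-234666*1/188505 - 200352*1/147287) = -216059/(-26074/20945 - 200352/147287) = -216059/(-8036733878/3084926215) = -216059*(-3084926215/8036733878) = 666526073086685/8036733878 ≈ 82935.)
R - 146960 = 666526073086685/8036733878 - 146960 = -514552337624195/8036733878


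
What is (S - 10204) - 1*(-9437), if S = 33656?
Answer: 32889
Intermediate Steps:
(S - 10204) - 1*(-9437) = (33656 - 10204) - 1*(-9437) = 23452 + 9437 = 32889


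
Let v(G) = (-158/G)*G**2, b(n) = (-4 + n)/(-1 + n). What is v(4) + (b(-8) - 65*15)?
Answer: -4817/3 ≈ -1605.7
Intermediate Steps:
b(n) = (-4 + n)/(-1 + n)
v(G) = -158*G
v(4) + (b(-8) - 65*15) = -158*4 + ((-4 - 8)/(-1 - 8) - 65*15) = -632 + (-12/(-9) - 975) = -632 + (-1/9*(-12) - 975) = -632 + (4/3 - 975) = -632 - 2921/3 = -4817/3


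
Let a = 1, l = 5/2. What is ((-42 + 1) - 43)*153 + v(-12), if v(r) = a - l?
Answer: -25707/2 ≈ -12854.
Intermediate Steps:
l = 5/2 (l = 5*(½) = 5/2 ≈ 2.5000)
v(r) = -3/2 (v(r) = 1 - 1*5/2 = 1 - 5/2 = -3/2)
((-42 + 1) - 43)*153 + v(-12) = ((-42 + 1) - 43)*153 - 3/2 = (-41 - 43)*153 - 3/2 = -84*153 - 3/2 = -12852 - 3/2 = -25707/2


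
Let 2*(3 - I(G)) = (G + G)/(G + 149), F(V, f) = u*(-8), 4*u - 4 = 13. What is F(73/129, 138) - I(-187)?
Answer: -1219/38 ≈ -32.079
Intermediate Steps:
u = 17/4 (u = 1 + (1/4)*13 = 1 + 13/4 = 17/4 ≈ 4.2500)
F(V, f) = -34 (F(V, f) = (17/4)*(-8) = -34)
I(G) = 3 - G/(149 + G) (I(G) = 3 - (G + G)/(2*(G + 149)) = 3 - 2*G/(2*(149 + G)) = 3 - G/(149 + G))
F(73/129, 138) - I(-187) = -34 - (447 + 2*(-187))/(149 - 187) = -34 - (447 - 374)/(-38) = -34 - (-1)*73/38 = -34 - 1*(-73/38) = -34 + 73/38 = -1219/38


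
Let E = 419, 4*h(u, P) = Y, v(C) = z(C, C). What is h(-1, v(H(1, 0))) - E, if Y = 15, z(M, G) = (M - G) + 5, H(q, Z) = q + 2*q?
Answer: -1661/4 ≈ -415.25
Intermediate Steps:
H(q, Z) = 3*q
z(M, G) = 5 + M - G
v(C) = 5 (v(C) = 5 + C - C = 5)
h(u, P) = 15/4 (h(u, P) = (1/4)*15 = 15/4)
h(-1, v(H(1, 0))) - E = 15/4 - 1*419 = 15/4 - 419 = -1661/4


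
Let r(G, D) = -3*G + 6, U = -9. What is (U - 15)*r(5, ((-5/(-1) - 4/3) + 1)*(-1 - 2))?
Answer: 216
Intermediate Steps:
r(G, D) = 6 - 3*G
(U - 15)*r(5, ((-5/(-1) - 4/3) + 1)*(-1 - 2)) = (-9 - 15)*(6 - 3*5) = -24*(6 - 15) = -24*(-9) = 216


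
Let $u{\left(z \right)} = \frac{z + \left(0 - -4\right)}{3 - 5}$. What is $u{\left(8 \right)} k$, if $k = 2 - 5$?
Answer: $18$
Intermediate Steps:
$k = -3$
$u{\left(z \right)} = -2 - \frac{z}{2}$ ($u{\left(z \right)} = \frac{z + \left(0 + 4\right)}{-2} = \left(z + 4\right) \left(- \frac{1}{2}\right) = \left(4 + z\right) \left(- \frac{1}{2}\right) = -2 - \frac{z}{2}$)
$u{\left(8 \right)} k = \left(-2 - 4\right) \left(-3\right) = \left(-6\right) \left(-3\right) = 18$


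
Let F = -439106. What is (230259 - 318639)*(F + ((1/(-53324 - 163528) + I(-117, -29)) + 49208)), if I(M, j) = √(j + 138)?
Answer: 622711936479405/18071 - 88380*√109 ≈ 3.4458e+10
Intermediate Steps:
I(M, j) = √(138 + j)
(230259 - 318639)*(F + ((1/(-53324 - 163528) + I(-117, -29)) + 49208)) = (230259 - 318639)*(-439106 + ((1/(-53324 - 163528) + √(138 - 29)) + 49208)) = -88380*(-439106 + ((1/(-216852) + √109) + 49208)) = -88380*(-439106 + ((-1/216852 + √109) + 49208)) = -88380*(-439106 + (10670853215/216852 + √109)) = -88380*(-84550161097/216852 + √109) = 622711936479405/18071 - 88380*√109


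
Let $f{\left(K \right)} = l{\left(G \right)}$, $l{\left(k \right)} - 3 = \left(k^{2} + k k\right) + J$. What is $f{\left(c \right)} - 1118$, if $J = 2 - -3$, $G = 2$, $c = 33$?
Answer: $-1102$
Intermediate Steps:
$J = 5$ ($J = 2 + 3 = 5$)
$l{\left(k \right)} = 8 + 2 k^{2}$ ($l{\left(k \right)} = 3 + \left(\left(k^{2} + k k\right) + 5\right) = 3 + \left(\left(k^{2} + k^{2}\right) + 5\right) = 3 + \left(2 k^{2} + 5\right) = 3 + \left(5 + 2 k^{2}\right) = 8 + 2 k^{2}$)
$f{\left(K \right)} = 16$ ($f{\left(K \right)} = 8 + 2 \cdot 2^{2} = 8 + 2 \cdot 4 = 8 + 8 = 16$)
$f{\left(c \right)} - 1118 = 16 - 1118 = -1102$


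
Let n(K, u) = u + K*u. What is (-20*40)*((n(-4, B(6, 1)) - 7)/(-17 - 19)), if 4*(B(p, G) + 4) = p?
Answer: 100/9 ≈ 11.111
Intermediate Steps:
B(p, G) = -4 + p/4
(-20*40)*((n(-4, B(6, 1)) - 7)/(-17 - 19)) = (-20*40)*(((-4 + (¼)*6)*(1 - 4) - 7)/(-17 - 19)) = -800*((-4 + 3/2)*(-3) - 7)/(-36) = -800*(-5/2*(-3) - 7)*(-1)/36 = -800*(15/2 - 7)*(-1)/36 = -400*(-1)/36 = -800*(-1/72) = 100/9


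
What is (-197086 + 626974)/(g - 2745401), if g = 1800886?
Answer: -429888/944515 ≈ -0.45514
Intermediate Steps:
(-197086 + 626974)/(g - 2745401) = (-197086 + 626974)/(1800886 - 2745401) = 429888/(-944515) = 429888*(-1/944515) = -429888/944515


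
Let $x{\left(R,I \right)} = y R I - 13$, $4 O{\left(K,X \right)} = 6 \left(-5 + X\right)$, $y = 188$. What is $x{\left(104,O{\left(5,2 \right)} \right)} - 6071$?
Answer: $-94068$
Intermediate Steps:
$O{\left(K,X \right)} = - \frac{15}{2} + \frac{3 X}{2}$ ($O{\left(K,X \right)} = \frac{6 \left(-5 + X\right)}{4} = \frac{-30 + 6 X}{4} = - \frac{15}{2} + \frac{3 X}{2}$)
$x{\left(R,I \right)} = -13 + 188 I R$ ($x{\left(R,I \right)} = 188 R I - 13 = 188 I R - 13 = -13 + 188 I R$)
$x{\left(104,O{\left(5,2 \right)} \right)} - 6071 = \left(-13 + 188 \left(- \frac{15}{2} + \frac{3}{2} \cdot 2\right) 104\right) - 6071 = \left(-13 + 188 \left(- \frac{15}{2} + 3\right) 104\right) - 6071 = \left(-13 + 188 \left(- \frac{9}{2}\right) 104\right) - 6071 = \left(-13 - 87984\right) - 6071 = -87997 - 6071 = -94068$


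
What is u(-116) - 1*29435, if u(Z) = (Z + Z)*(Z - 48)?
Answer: 8613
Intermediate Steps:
u(Z) = 2*Z*(-48 + Z) (u(Z) = (2*Z)*(-48 + Z) = 2*Z*(-48 + Z))
u(-116) - 1*29435 = 2*(-116)*(-48 - 116) - 1*29435 = 2*(-116)*(-164) - 29435 = 38048 - 29435 = 8613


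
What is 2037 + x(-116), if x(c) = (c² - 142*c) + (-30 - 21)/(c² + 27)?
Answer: 430984044/13483 ≈ 31965.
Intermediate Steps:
x(c) = c² - 142*c - 51/(27 + c²) (x(c) = (c² - 142*c) - 51/(27 + c²) = c² - 142*c - 51/(27 + c²))
2037 + x(-116) = 2037 + (-51 + (-116)⁴ - 3834*(-116) - 142*(-116)³ + 27*(-116)²)/(27 + (-116)²) = 2037 + (-51 + 181063936 + 444744 - 142*(-1560896) + 27*13456)/(27 + 13456) = 2037 + (-51 + 181063936 + 444744 + 221647232 + 363312)/13483 = 2037 + (1/13483)*403519173 = 2037 + 403519173/13483 = 430984044/13483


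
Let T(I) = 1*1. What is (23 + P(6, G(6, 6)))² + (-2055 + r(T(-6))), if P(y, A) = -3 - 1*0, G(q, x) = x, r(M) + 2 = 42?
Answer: -1615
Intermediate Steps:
T(I) = 1
r(M) = 40 (r(M) = -2 + 42 = 40)
P(y, A) = -3 (P(y, A) = -3 + 0 = -3)
(23 + P(6, G(6, 6)))² + (-2055 + r(T(-6))) = (23 - 3)² + (-2055 + 40) = 20² - 2015 = 400 - 2015 = -1615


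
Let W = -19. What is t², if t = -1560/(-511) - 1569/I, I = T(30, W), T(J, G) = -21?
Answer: 32228329/5329 ≈ 6047.7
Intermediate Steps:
I = -21
t = 5677/73 (t = -1560/(-511) - 1569/(-21) = -1560*(-1/511) - 1569*(-1/21) = 1560/511 + 523/7 = 5677/73 ≈ 77.767)
t² = (5677/73)² = 32228329/5329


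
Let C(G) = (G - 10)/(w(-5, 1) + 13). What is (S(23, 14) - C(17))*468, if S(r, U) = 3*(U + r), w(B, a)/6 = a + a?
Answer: 1295424/25 ≈ 51817.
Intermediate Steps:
w(B, a) = 12*a (w(B, a) = 6*(a + a) = 6*(2*a) = 12*a)
C(G) = -⅖ + G/25 (C(G) = (G - 10)/(12*1 + 13) = (-10 + G)/(12 + 13) = (-10 + G)/25 = (-10 + G)*(1/25) = -⅖ + G/25)
S(r, U) = 3*U + 3*r
(S(23, 14) - C(17))*468 = ((3*14 + 3*23) - (-⅖ + (1/25)*17))*468 = ((42 + 69) - (-⅖ + 17/25))*468 = (111 - 1*7/25)*468 = (111 - 7/25)*468 = (2768/25)*468 = 1295424/25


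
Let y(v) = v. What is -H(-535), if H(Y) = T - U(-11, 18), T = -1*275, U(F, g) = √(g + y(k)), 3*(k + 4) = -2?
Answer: 275 + 2*√30/3 ≈ 278.65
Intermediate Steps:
k = -14/3 (k = -4 + (⅓)*(-2) = -4 - ⅔ = -14/3 ≈ -4.6667)
U(F, g) = √(-14/3 + g) (U(F, g) = √(g - 14/3) = √(-14/3 + g))
T = -275
H(Y) = -275 - 2*√30/3 (H(Y) = -275 - √(-42 + 9*18)/3 = -275 - √(-42 + 162)/3 = -275 - √120/3 = -275 - 2*√30/3)
-H(-535) = -(-275 - 2*√30/3) = 275 + 2*√30/3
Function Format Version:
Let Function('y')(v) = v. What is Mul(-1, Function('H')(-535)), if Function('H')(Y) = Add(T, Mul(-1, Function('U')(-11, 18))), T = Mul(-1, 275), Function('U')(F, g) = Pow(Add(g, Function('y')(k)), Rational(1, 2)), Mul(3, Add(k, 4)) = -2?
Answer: Add(275, Mul(Rational(2, 3), Pow(30, Rational(1, 2)))) ≈ 278.65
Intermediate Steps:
k = Rational(-14, 3) (k = Add(-4, Mul(Rational(1, 3), -2)) = Add(-4, Rational(-2, 3)) = Rational(-14, 3) ≈ -4.6667)
Function('U')(F, g) = Pow(Add(Rational(-14, 3), g), Rational(1, 2)) (Function('U')(F, g) = Pow(Add(g, Rational(-14, 3)), Rational(1, 2)) = Pow(Add(Rational(-14, 3), g), Rational(1, 2)))
T = -275
Function('H')(Y) = Add(-275, Mul(Rational(-2, 3), Pow(30, Rational(1, 2)))) (Function('H')(Y) = Add(-275, Mul(-1, Mul(Rational(1, 3), Pow(Add(-42, Mul(9, 18)), Rational(1, 2))))) = Add(-275, Mul(-1, Mul(Rational(1, 3), Pow(Add(-42, 162), Rational(1, 2))))) = Add(-275, Mul(-1, Mul(Rational(1, 3), Pow(120, Rational(1, 2))))) = Add(-275, Mul(-1, Mul(Rational(1, 3), Mul(2, Pow(30, Rational(1, 2)))))) = Add(-275, Mul(-1, Mul(Rational(2, 3), Pow(30, Rational(1, 2))))) = Add(-275, Mul(Rational(-2, 3), Pow(30, Rational(1, 2)))))
Mul(-1, Function('H')(-535)) = Mul(-1, Add(-275, Mul(Rational(-2, 3), Pow(30, Rational(1, 2))))) = Add(275, Mul(Rational(2, 3), Pow(30, Rational(1, 2))))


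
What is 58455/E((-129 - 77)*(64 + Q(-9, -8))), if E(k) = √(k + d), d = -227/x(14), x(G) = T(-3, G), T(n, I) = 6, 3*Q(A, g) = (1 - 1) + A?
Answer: -58455*I*√453738/75623 ≈ -520.68*I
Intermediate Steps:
Q(A, g) = A/3 (Q(A, g) = ((1 - 1) + A)/3 = (0 + A)/3 = A/3)
x(G) = 6
d = -227/6 ≈ -37.833
E(k) = √(-227/6 + k) (E(k) = √(k - 227/6) = √(-227/6 + k))
58455/E((-129 - 77)*(64 + Q(-9, -8))) = 58455/((√(-1362 + 36*((-129 - 77)*(64 + (⅓)*(-9))))/6)) = 58455/((√(-1362 + 36*(-206*(64 - 3)))/6)) = 58455/((√(-1362 + 36*(-206*61))/6)) = 58455/((√(-1362 + 36*(-12566))/6)) = 58455/((√(-1362 - 452376)/6)) = 58455/((√(-453738)/6)) = 58455/(((I*√453738)/6)) = 58455/((I*√453738/6)) = 58455*(-I*√453738/75623) = -58455*I*√453738/75623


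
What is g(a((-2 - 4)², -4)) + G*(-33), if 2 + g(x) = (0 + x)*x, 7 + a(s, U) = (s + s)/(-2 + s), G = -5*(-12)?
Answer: -565909/289 ≈ -1958.2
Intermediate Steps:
G = 60
a(s, U) = -7 + 2*s/(-2 + s) (a(s, U) = -7 + (s + s)/(-2 + s) = -7 + (2*s)/(-2 + s) = -7 + 2*s/(-2 + s))
g(x) = -2 + x² (g(x) = -2 + (0 + x)*x = -2 + x*x = -2 + x²)
g(a((-2 - 4)², -4)) + G*(-33) = (-2 + ((14 - 5*(-2 - 4)²)/(-2 + (-2 - 4)²))²) + 60*(-33) = (-2 + ((14 - 5*(-6)²)/(-2 + (-6)²))²) - 1980 = (-2 + ((14 - 5*36)/(-2 + 36))²) - 1980 = (-2 + ((14 - 180)/34)²) - 1980 = (-2 + ((1/34)*(-166))²) - 1980 = (-2 + (-83/17)²) - 1980 = (-2 + 6889/289) - 1980 = 6311/289 - 1980 = -565909/289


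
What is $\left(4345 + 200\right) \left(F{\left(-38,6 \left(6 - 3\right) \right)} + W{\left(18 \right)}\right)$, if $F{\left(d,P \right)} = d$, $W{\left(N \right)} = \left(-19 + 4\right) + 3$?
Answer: $-227250$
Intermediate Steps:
$W{\left(N \right)} = -12$ ($W{\left(N \right)} = -15 + 3 = -12$)
$\left(4345 + 200\right) \left(F{\left(-38,6 \left(6 - 3\right) \right)} + W{\left(18 \right)}\right) = \left(4345 + 200\right) \left(-38 - 12\right) = 4545 \left(-50\right) = -227250$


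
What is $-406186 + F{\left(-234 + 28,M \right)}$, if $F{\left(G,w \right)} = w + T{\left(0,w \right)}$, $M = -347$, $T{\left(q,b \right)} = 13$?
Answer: $-406520$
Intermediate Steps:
$F{\left(G,w \right)} = 13 + w$ ($F{\left(G,w \right)} = w + 13 = 13 + w$)
$-406186 + F{\left(-234 + 28,M \right)} = -406186 + \left(13 - 347\right) = -406186 - 334 = -406520$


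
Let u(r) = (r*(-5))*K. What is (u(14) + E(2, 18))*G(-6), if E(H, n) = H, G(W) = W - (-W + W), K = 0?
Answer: -12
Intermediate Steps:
G(W) = W (G(W) = W - 1*0 = W + 0 = W)
u(r) = 0 (u(r) = (r*(-5))*0 = -5*r*0 = 0)
(u(14) + E(2, 18))*G(-6) = (0 + 2)*(-6) = 2*(-6) = -12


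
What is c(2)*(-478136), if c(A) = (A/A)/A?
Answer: -239068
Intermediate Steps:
c(A) = 1/A
c(2)*(-478136) = -478136/2 = (1/2)*(-478136) = -239068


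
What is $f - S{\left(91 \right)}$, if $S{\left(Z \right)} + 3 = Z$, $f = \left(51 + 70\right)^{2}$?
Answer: $14553$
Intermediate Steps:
$f = 14641$ ($f = 121^{2} = 14641$)
$S{\left(Z \right)} = -3 + Z$
$f - S{\left(91 \right)} = 14641 - \left(-3 + 91\right) = 14641 - 88 = 14553$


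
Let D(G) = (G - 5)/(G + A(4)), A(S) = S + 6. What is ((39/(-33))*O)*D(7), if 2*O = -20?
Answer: 260/187 ≈ 1.3904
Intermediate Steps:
A(S) = 6 + S
O = -10 (O = (1/2)*(-20) = -10)
D(G) = (-5 + G)/(10 + G) (D(G) = (G - 5)/(G + (6 + 4)) = (-5 + G)/(G + 10) = (-5 + G)/(10 + G))
((39/(-33))*O)*D(7) = ((39/(-33))*(-10))*((-5 + 7)/(10 + 7)) = ((39*(-1/33))*(-10))*(2/17) = (-13/11*(-10))*((1/17)*2) = (130/11)*(2/17) = 260/187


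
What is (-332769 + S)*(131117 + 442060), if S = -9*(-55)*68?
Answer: -171442399293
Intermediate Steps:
S = 33660 (S = 495*68 = 33660)
(-332769 + S)*(131117 + 442060) = (-332769 + 33660)*(131117 + 442060) = -299109*573177 = -171442399293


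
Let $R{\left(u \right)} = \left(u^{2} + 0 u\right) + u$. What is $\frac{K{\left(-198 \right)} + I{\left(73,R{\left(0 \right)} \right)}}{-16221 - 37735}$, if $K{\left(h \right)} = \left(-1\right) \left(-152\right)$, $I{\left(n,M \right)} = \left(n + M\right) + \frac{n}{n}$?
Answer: $- \frac{113}{26978} \approx -0.0041886$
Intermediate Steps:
$R{\left(u \right)} = u + u^{2}$ ($R{\left(u \right)} = \left(u^{2} + 0\right) + u = u^{2} + u = u + u^{2}$)
$I{\left(n,M \right)} = 1 + M + n$ ($I{\left(n,M \right)} = \left(M + n\right) + 1 = 1 + M + n$)
$K{\left(h \right)} = 152$
$\frac{K{\left(-198 \right)} + I{\left(73,R{\left(0 \right)} \right)}}{-16221 - 37735} = \frac{152 + \left(1 + 0 \left(1 + 0\right) + 73\right)}{-16221 - 37735} = \frac{152 + \left(1 + 0 \cdot 1 + 73\right)}{-53956} = \left(152 + \left(1 + 0 + 73\right)\right) \left(- \frac{1}{53956}\right) = \left(152 + 74\right) \left(- \frac{1}{53956}\right) = 226 \left(- \frac{1}{53956}\right) = - \frac{113}{26978}$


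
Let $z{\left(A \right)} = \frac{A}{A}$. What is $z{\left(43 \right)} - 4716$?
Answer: $-4715$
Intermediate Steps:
$z{\left(A \right)} = 1$
$z{\left(43 \right)} - 4716 = 1 - 4716 = -4715$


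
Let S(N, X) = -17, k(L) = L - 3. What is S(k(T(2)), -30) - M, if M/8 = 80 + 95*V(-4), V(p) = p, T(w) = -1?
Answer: 2383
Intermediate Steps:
k(L) = -3 + L
M = -2400 (M = 8*(80 + 95*(-4)) = 8*(80 - 380) = 8*(-300) = -2400)
S(k(T(2)), -30) - M = -17 - 1*(-2400) = -17 + 2400 = 2383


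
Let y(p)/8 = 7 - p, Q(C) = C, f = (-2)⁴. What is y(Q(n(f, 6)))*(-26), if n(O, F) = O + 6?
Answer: 3120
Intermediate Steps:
f = 16
n(O, F) = 6 + O
y(p) = 56 - 8*p (y(p) = 8*(7 - p) = 56 - 8*p)
y(Q(n(f, 6)))*(-26) = (56 - 8*(6 + 16))*(-26) = (56 - 8*22)*(-26) = (56 - 176)*(-26) = -120*(-26) = 3120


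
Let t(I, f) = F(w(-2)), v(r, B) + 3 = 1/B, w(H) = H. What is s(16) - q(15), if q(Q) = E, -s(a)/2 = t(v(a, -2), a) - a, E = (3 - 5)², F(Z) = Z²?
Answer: 20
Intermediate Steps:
v(r, B) = -3 + 1/B
t(I, f) = 4 (t(I, f) = (-2)² = 4)
E = 4 (E = (-2)² = 4)
s(a) = -8 + 2*a (s(a) = -2*(4 - a) = -8 + 2*a)
q(Q) = 4
s(16) - q(15) = (-8 + 2*16) - 1*4 = (-8 + 32) - 4 = 24 - 4 = 20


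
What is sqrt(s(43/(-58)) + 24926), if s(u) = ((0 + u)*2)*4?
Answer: 9*sqrt(258738)/29 ≈ 157.86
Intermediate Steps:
s(u) = 8*u (s(u) = (u*2)*4 = (2*u)*4 = 8*u)
sqrt(s(43/(-58)) + 24926) = sqrt(8*(43/(-58)) + 24926) = sqrt(8*(43*(-1/58)) + 24926) = sqrt(8*(-43/58) + 24926) = sqrt(-172/29 + 24926) = sqrt(722682/29) = 9*sqrt(258738)/29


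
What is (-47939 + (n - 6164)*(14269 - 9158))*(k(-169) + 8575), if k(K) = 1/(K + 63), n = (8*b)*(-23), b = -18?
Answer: -13292934648939/106 ≈ -1.2540e+11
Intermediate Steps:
n = 3312 (n = (8*(-18))*(-23) = -144*(-23) = 3312)
k(K) = 1/(63 + K)
(-47939 + (n - 6164)*(14269 - 9158))*(k(-169) + 8575) = (-47939 + (3312 - 6164)*(14269 - 9158))*(1/(63 - 169) + 8575) = (-47939 - 2852*5111)*(1/(-106) + 8575) = (-47939 - 14576572)*(-1/106 + 8575) = -14624511*908949/106 = -13292934648939/106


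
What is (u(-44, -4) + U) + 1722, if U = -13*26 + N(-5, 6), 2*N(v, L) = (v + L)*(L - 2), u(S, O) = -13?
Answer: 1373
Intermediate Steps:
N(v, L) = (-2 + L)*(L + v)/2 (N(v, L) = ((v + L)*(L - 2))/2 = ((L + v)*(-2 + L))/2 = ((-2 + L)*(L + v))/2 = (-2 + L)*(L + v)/2)
U = -336 (U = -13*26 + ((½)*6² - 1*6 - 1*(-5) + (½)*6*(-5)) = -338 + ((½)*36 - 6 + 5 - 15) = -338 + (18 - 6 + 5 - 15) = -338 + 2 = -336)
(u(-44, -4) + U) + 1722 = (-13 - 336) + 1722 = -349 + 1722 = 1373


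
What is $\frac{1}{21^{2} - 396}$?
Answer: $\frac{1}{45} \approx 0.022222$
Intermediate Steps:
$\frac{1}{21^{2} - 396} = \frac{1}{441 - 396} = \frac{1}{45}$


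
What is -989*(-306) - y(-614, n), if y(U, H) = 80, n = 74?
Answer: 302554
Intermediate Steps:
-989*(-306) - y(-614, n) = -989*(-306) - 1*80 = 302634 - 80 = 302554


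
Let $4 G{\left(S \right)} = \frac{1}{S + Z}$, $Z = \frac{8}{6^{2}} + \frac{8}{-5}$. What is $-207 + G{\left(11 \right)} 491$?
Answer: $- \frac{336429}{1732} \approx -194.24$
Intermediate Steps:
$Z = - \frac{62}{45}$ ($Z = \frac{8}{36} + 8 \left(- \frac{1}{5}\right) = 8 \cdot \frac{1}{36} - \frac{8}{5} = \frac{2}{9} - \frac{8}{5} = - \frac{62}{45} \approx -1.3778$)
$G{\left(S \right)} = \frac{1}{4 \left(- \frac{62}{45} + S\right)}$ ($G{\left(S \right)} = \frac{1}{4 \left(S - \frac{62}{45}\right)} = \frac{1}{4 \left(- \frac{62}{45} + S\right)}$)
$-207 + G{\left(11 \right)} 491 = -207 + \frac{45}{4 \left(-62 + 45 \cdot 11\right)} 491 = -207 + \frac{45}{4 \left(-62 + 495\right)} 491 = -207 + \frac{45}{4 \cdot 433} \cdot 491 = -207 + \frac{45}{4} \cdot \frac{1}{433} \cdot 491 = -207 + \frac{45}{1732} \cdot 491 = -207 + \frac{22095}{1732} = - \frac{336429}{1732}$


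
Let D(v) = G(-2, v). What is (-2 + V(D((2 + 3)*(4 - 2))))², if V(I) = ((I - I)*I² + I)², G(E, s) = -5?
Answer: 529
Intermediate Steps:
D(v) = -5
V(I) = I² (V(I) = (0*I² + I)² = (0 + I)² = I²)
(-2 + V(D((2 + 3)*(4 - 2))))² = (-2 + (-5)²)² = (-2 + 25)² = 23² = 529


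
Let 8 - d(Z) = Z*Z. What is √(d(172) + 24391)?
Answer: I*√5185 ≈ 72.007*I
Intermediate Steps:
d(Z) = 8 - Z² (d(Z) = 8 - Z*Z = 8 - Z²)
√(d(172) + 24391) = √((8 - 1*172²) + 24391) = √((8 - 1*29584) + 24391) = √((8 - 29584) + 24391) = √(-29576 + 24391) = √(-5185) = I*√5185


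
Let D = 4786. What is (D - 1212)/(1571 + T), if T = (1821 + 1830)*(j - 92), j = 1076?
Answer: 3574/3594155 ≈ 0.00099439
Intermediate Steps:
T = 3592584 (T = (1821 + 1830)*(1076 - 92) = 3651*984 = 3592584)
(D - 1212)/(1571 + T) = (4786 - 1212)/(1571 + 3592584) = 3574/3594155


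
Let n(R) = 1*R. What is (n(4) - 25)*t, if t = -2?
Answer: 42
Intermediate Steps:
n(R) = R
(n(4) - 25)*t = (4 - 25)*(-2) = -21*(-2) = 42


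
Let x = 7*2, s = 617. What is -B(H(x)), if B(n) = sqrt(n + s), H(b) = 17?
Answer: -sqrt(634) ≈ -25.179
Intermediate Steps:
x = 14
B(n) = sqrt(617 + n) (B(n) = sqrt(n + 617) = sqrt(617 + n))
-B(H(x)) = -sqrt(617 + 17) = -sqrt(634)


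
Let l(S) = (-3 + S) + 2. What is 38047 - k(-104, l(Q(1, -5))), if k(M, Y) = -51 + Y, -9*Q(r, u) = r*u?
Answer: 342886/9 ≈ 38098.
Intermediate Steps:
Q(r, u) = -r*u/9
l(S) = -1 + S
38047 - k(-104, l(Q(1, -5))) = 38047 - (-51 + (-1 - ⅑*1*(-5))) = 38047 - (-51 + (-1 + 5/9)) = 38047 - (-51 - 4/9) = 38047 - 1*(-463/9) = 38047 + 463/9 = 342886/9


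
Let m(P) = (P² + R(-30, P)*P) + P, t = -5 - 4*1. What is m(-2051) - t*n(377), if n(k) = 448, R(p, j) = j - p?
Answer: 8353653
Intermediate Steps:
t = -9 (t = -5 - 4 = -9)
m(P) = P + P² + P*(30 + P) (m(P) = (P² + (P - 1*(-30))*P) + P = (P² + (P + 30)*P) + P = (P² + (30 + P)*P) + P = (P² + P*(30 + P)) + P = P + P² + P*(30 + P))
m(-2051) - t*n(377) = -2051*(31 + 2*(-2051)) - (-9)*448 = -2051*(31 - 4102) - 1*(-4032) = -2051*(-4071) + 4032 = 8349621 + 4032 = 8353653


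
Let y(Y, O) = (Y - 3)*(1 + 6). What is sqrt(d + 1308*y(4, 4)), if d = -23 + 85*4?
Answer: sqrt(9473) ≈ 97.329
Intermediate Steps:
y(Y, O) = -21 + 7*Y (y(Y, O) = (-3 + Y)*7 = -21 + 7*Y)
d = 317 (d = -23 + 340 = 317)
sqrt(d + 1308*y(4, 4)) = sqrt(317 + 1308*(-21 + 7*4)) = sqrt(317 + 1308*(-21 + 28)) = sqrt(317 + 1308*7) = sqrt(317 + 9156) = sqrt(9473)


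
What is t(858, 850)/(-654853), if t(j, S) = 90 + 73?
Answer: -163/654853 ≈ -0.00024891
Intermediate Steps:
t(j, S) = 163
t(858, 850)/(-654853) = 163/(-654853) = 163*(-1/654853) = -163/654853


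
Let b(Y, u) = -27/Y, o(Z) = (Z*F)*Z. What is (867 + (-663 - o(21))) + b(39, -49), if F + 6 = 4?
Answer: 14109/13 ≈ 1085.3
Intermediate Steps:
F = -2 (F = -6 + 4 = -2)
o(Z) = -2*Z² (o(Z) = (Z*(-2))*Z = (-2*Z)*Z = -2*Z²)
(867 + (-663 - o(21))) + b(39, -49) = (867 + (-663 - (-2)*21²)) - 27/39 = (867 + (-663 - (-2)*441)) - 27*1/39 = (867 + (-663 - 1*(-882))) - 9/13 = (867 + (-663 + 882)) - 9/13 = (867 + 219) - 9/13 = 1086 - 9/13 = 14109/13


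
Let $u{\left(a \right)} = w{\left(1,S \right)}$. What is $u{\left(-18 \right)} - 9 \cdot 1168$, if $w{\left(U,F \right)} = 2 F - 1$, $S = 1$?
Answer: $-10511$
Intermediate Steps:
$w{\left(U,F \right)} = -1 + 2 F$
$u{\left(a \right)} = 1$ ($u{\left(a \right)} = -1 + 2 \cdot 1 = -1 + 2 = 1$)
$u{\left(-18 \right)} - 9 \cdot 1168 = 1 - 9 \cdot 1168 = 1 - 10512 = -10511$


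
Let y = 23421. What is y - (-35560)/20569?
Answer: 481782109/20569 ≈ 23423.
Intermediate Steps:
y - (-35560)/20569 = 23421 - (-35560)/20569 = 23421 - 1*(-35560/20569) = 23421 + 35560/20569 = 481782109/20569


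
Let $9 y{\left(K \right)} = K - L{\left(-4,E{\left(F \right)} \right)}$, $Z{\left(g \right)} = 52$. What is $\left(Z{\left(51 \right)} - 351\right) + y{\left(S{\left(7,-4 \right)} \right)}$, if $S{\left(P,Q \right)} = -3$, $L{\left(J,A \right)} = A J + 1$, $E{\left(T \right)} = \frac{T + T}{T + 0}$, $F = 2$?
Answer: $- \frac{2687}{9} \approx -298.56$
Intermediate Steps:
$E{\left(T \right)} = 2$ ($E{\left(T \right)} = \frac{2 T}{T} = 2$)
$L{\left(J,A \right)} = 1 + A J$
$y{\left(K \right)} = \frac{7}{9} + \frac{K}{9}$ ($y{\left(K \right)} = \frac{K - \left(1 + 2 \left(-4\right)\right)}{9} = \frac{K - \left(1 - 8\right)}{9} = \frac{K - -7}{9} = \frac{K + 7}{9} = \frac{7 + K}{9} = \frac{7}{9} + \frac{K}{9}$)
$\left(Z{\left(51 \right)} - 351\right) + y{\left(S{\left(7,-4 \right)} \right)} = \left(52 - 351\right) + \left(\frac{7}{9} + \frac{1}{9} \left(-3\right)\right) = -299 + \left(\frac{7}{9} - \frac{1}{3}\right) = -299 + \frac{4}{9} = - \frac{2687}{9}$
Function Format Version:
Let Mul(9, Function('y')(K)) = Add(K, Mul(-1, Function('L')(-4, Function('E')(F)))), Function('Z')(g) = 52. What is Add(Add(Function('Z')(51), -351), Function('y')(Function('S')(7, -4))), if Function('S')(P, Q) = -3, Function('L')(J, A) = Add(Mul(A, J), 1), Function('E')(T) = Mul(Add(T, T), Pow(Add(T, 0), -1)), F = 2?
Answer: Rational(-2687, 9) ≈ -298.56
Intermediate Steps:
Function('E')(T) = 2 (Function('E')(T) = Mul(Mul(2, T), Pow(T, -1)) = 2)
Function('L')(J, A) = Add(1, Mul(A, J))
Function('y')(K) = Add(Rational(7, 9), Mul(Rational(1, 9), K)) (Function('y')(K) = Mul(Rational(1, 9), Add(K, Mul(-1, Add(1, Mul(2, -4))))) = Mul(Rational(1, 9), Add(K, Mul(-1, Add(1, -8)))) = Mul(Rational(1, 9), Add(K, Mul(-1, -7))) = Mul(Rational(1, 9), Add(K, 7)) = Mul(Rational(1, 9), Add(7, K)) = Add(Rational(7, 9), Mul(Rational(1, 9), K)))
Add(Add(Function('Z')(51), -351), Function('y')(Function('S')(7, -4))) = Add(Add(52, -351), Add(Rational(7, 9), Mul(Rational(1, 9), -3))) = Add(-299, Add(Rational(7, 9), Rational(-1, 3))) = Add(-299, Rational(4, 9)) = Rational(-2687, 9)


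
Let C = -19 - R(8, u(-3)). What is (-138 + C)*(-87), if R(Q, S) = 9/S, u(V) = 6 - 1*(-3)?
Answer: 13746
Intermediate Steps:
u(V) = 9 (u(V) = 6 + 3 = 9)
C = -20 (C = -19 - 9/9 = -19 - 1*1 = -19 - 1 = -20)
(-138 + C)*(-87) = (-138 - 20)*(-87) = -158*(-87) = 13746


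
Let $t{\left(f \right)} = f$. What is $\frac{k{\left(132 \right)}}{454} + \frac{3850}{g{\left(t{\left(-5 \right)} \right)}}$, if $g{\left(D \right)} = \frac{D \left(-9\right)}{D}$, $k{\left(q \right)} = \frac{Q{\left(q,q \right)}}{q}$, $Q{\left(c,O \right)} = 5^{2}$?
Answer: $- \frac{76907525}{179784} \approx -427.78$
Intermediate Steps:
$Q{\left(c,O \right)} = 25$
$k{\left(q \right)} = \frac{25}{q}$
$g{\left(D \right)} = -9$ ($g{\left(D \right)} = \frac{\left(-9\right) D}{D} = -9$)
$\frac{k{\left(132 \right)}}{454} + \frac{3850}{g{\left(t{\left(-5 \right)} \right)}} = \frac{25 \cdot \frac{1}{132}}{454} + \frac{3850}{-9} = 25 \cdot \frac{1}{132} \cdot \frac{1}{454} + 3850 \left(- \frac{1}{9}\right) = \frac{25}{132} \cdot \frac{1}{454} - \frac{3850}{9} = \frac{25}{59928} - \frac{3850}{9} = - \frac{76907525}{179784}$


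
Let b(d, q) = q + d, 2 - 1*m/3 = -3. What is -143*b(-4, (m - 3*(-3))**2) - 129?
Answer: -81925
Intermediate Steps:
m = 15 (m = 6 - 3*(-3) = 6 + 9 = 15)
b(d, q) = d + q
-143*b(-4, (m - 3*(-3))**2) - 129 = -143*(-4 + (15 - 3*(-3))**2) - 129 = -143*(-4 + (15 + 9)**2) - 129 = -143*(-4 + 24**2) - 129 = -143*(-4 + 576) - 129 = -143*572 - 129 = -81796 - 129 = -81925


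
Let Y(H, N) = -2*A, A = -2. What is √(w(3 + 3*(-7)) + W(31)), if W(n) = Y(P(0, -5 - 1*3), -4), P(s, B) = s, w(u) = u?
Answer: I*√14 ≈ 3.7417*I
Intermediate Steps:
Y(H, N) = 4 (Y(H, N) = -2*(-2) = 4)
W(n) = 4
√(w(3 + 3*(-7)) + W(31)) = √((3 + 3*(-7)) + 4) = √((3 - 21) + 4) = √(-18 + 4) = √(-14) = I*√14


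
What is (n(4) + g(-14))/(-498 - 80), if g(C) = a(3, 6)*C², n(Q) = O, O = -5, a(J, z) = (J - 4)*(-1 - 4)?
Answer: -975/578 ≈ -1.6869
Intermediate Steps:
a(J, z) = 20 - 5*J (a(J, z) = (-4 + J)*(-5) = 20 - 5*J)
n(Q) = -5
g(C) = 5*C² (g(C) = (20 - 5*3)*C² = (20 - 15)*C² = 5*C²)
(n(4) + g(-14))/(-498 - 80) = (-5 + 5*(-14)²)/(-498 - 80) = (-5 + 5*196)/(-578) = (-5 + 980)*(-1/578) = 975*(-1/578) = -975/578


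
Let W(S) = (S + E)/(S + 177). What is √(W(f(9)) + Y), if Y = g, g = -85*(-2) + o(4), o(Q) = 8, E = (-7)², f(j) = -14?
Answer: √4734987/163 ≈ 13.350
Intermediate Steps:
E = 49
W(S) = (49 + S)/(177 + S) (W(S) = (S + 49)/(S + 177) = (49 + S)/(177 + S))
g = 178 (g = -85*(-2) + 8 = 170 + 8 = 178)
Y = 178
√(W(f(9)) + Y) = √((49 - 14)/(177 - 14) + 178) = √(35/163 + 178) = √(29049/163) = √4734987/163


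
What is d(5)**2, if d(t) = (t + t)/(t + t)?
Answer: 1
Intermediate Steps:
d(t) = 1 (d(t) = (2*t)/((2*t)) = (2*t)*(1/(2*t)) = 1)
d(5)**2 = 1**2 = 1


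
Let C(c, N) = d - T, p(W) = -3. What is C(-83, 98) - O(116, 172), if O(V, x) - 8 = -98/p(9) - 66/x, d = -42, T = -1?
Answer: -20971/258 ≈ -81.283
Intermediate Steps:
C(c, N) = -41 (C(c, N) = -42 - 1*(-1) = -42 + 1 = -41)
O(V, x) = 122/3 - 66/x (O(V, x) = 8 + (-98/(-3) - 66/x) = 8 + (-98*(-1/3) - 66/x) = 8 + (98/3 - 66/x) = 122/3 - 66/x)
C(-83, 98) - O(116, 172) = -41 - (122/3 - 66/172) = -41 - (122/3 - 66*1/172) = -41 - (122/3 - 33/86) = -41 - 1*10393/258 = -41 - 10393/258 = -20971/258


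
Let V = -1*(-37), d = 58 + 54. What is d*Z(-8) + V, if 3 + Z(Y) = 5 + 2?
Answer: 485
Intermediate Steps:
d = 112
Z(Y) = 4 (Z(Y) = -3 + (5 + 2) = -3 + 7 = 4)
V = 37
d*Z(-8) + V = 112*4 + 37 = 448 + 37 = 485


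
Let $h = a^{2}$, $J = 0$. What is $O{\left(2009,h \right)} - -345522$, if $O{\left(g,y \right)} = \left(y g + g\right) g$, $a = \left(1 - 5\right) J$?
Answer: $4381603$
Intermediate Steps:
$a = 0$ ($a = \left(1 - 5\right) 0 = \left(-4\right) 0 = 0$)
$h = 0$ ($h = 0^{2} = 0$)
$O{\left(g,y \right)} = g \left(g + g y\right)$ ($O{\left(g,y \right)} = \left(g y + g\right) g = \left(g + g y\right) g = g \left(g + g y\right)$)
$O{\left(2009,h \right)} - -345522 = 2009^{2} \left(1 + 0\right) - -345522 = 4036081 \cdot 1 + \left(346567 - 1045\right) = 4036081 + 345522 = 4381603$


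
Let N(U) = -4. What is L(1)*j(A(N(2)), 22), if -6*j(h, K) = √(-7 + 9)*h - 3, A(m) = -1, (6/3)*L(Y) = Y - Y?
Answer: 0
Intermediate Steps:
L(Y) = 0 (L(Y) = (Y - Y)/2 = (½)*0 = 0)
j(h, K) = ½ - h*√2/6 (j(h, K) = -(√(-7 + 9)*h - 3)/6 = -(√2*h - 3)/6 = -(h*√2 - 3)/6 = -(-3 + h*√2)/6 = ½ - h*√2/6)
L(1)*j(A(N(2)), 22) = 0*(½ - ⅙*(-1)*√2) = 0*(½ + √2/6) = 0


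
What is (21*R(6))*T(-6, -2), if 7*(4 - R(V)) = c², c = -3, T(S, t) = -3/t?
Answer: 171/2 ≈ 85.500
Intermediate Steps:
R(V) = 19/7 (R(V) = 4 - ⅐*(-3)² = 4 - ⅐*9 = 4 - 9/7 = 19/7)
(21*R(6))*T(-6, -2) = (21*(19/7))*(-3/(-2)) = 57*(-3*(-½)) = 57*(3/2) = 171/2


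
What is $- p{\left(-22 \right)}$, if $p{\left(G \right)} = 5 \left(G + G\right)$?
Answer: $220$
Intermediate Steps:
$p{\left(G \right)} = 10 G$ ($p{\left(G \right)} = 5 \cdot 2 G = 10 G$)
$- p{\left(-22 \right)} = - 10 \left(-22\right) = \left(-1\right) \left(-220\right) = 220$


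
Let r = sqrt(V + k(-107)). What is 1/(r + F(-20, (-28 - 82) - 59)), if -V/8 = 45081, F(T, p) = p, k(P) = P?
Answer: -169/389316 - I*sqrt(360755)/389316 ≈ -0.00043409 - 0.0015428*I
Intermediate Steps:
V = -360648 (V = -8*45081 = -360648)
r = I*sqrt(360755) (r = sqrt(-360648 - 107) = sqrt(-360755) = I*sqrt(360755) ≈ 600.63*I)
1/(r + F(-20, (-28 - 82) - 59)) = 1/(I*sqrt(360755) + ((-28 - 82) - 59)) = 1/(I*sqrt(360755) + (-110 - 59)) = 1/(I*sqrt(360755) - 169) = 1/(-169 + I*sqrt(360755))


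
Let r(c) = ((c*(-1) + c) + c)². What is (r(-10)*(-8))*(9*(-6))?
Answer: 43200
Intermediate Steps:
r(c) = c² (r(c) = ((-c + c) + c)² = (0 + c)² = c²)
(r(-10)*(-8))*(9*(-6)) = ((-10)²*(-8))*(9*(-6)) = (100*(-8))*(-54) = -800*(-54) = 43200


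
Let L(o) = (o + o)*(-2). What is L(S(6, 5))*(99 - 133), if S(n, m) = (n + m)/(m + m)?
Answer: 748/5 ≈ 149.60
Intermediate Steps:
S(n, m) = (m + n)/(2*m) (S(n, m) = (m + n)/((2*m)) = (m + n)*(1/(2*m)) = (m + n)/(2*m))
L(o) = -4*o (L(o) = (2*o)*(-2) = -4*o)
L(S(6, 5))*(99 - 133) = (-2*(5 + 6)/5)*(99 - 133) = -2*11/5*(-34) = -4*11/10*(-34) = -22/5*(-34) = 748/5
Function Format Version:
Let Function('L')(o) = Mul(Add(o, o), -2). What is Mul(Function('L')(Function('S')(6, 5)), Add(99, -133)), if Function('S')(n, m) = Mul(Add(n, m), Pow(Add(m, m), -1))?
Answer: Rational(748, 5) ≈ 149.60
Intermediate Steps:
Function('S')(n, m) = Mul(Rational(1, 2), Pow(m, -1), Add(m, n)) (Function('S')(n, m) = Mul(Add(m, n), Pow(Mul(2, m), -1)) = Mul(Add(m, n), Mul(Rational(1, 2), Pow(m, -1))) = Mul(Rational(1, 2), Pow(m, -1), Add(m, n)))
Function('L')(o) = Mul(-4, o) (Function('L')(o) = Mul(Mul(2, o), -2) = Mul(-4, o))
Mul(Function('L')(Function('S')(6, 5)), Add(99, -133)) = Mul(Mul(-4, Mul(Rational(1, 2), Pow(5, -1), Add(5, 6))), Add(99, -133)) = Mul(Mul(-4, Mul(Rational(1, 2), Rational(1, 5), 11)), -34) = Mul(Mul(-4, Rational(11, 10)), -34) = Mul(Rational(-22, 5), -34) = Rational(748, 5)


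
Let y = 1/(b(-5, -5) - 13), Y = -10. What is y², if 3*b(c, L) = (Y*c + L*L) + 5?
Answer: 9/1681 ≈ 0.0053540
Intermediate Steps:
b(c, L) = 5/3 - 10*c/3 + L²/3 (b(c, L) = ((-10*c + L*L) + 5)/3 = ((-10*c + L²) + 5)/3 = ((L² - 10*c) + 5)/3 = (5 + L² - 10*c)/3 = 5/3 - 10*c/3 + L²/3)
y = 3/41 (y = 1/((5/3 - 10/3*(-5) + (⅓)*(-5)²) - 13) = 1/((5/3 + 50/3 + (⅓)*25) - 13) = 1/((5/3 + 50/3 + 25/3) - 13) = 1/(80/3 - 13) = 1/(41/3) = 3/41 ≈ 0.073171)
y² = (3/41)² = 9/1681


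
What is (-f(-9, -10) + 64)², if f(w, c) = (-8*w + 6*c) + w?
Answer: 3721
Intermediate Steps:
f(w, c) = -7*w + 6*c
(-f(-9, -10) + 64)² = (-(-7*(-9) + 6*(-10)) + 64)² = (-(63 - 60) + 64)² = (-1*3 + 64)² = (-3 + 64)² = 61² = 3721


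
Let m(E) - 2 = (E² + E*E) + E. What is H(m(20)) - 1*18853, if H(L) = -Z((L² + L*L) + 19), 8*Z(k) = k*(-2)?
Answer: 1275975/4 ≈ 3.1899e+5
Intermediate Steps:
m(E) = 2 + E + 2*E² (m(E) = 2 + ((E² + E*E) + E) = 2 + ((E² + E²) + E) = 2 + (2*E² + E) = 2 + (E + 2*E²) = 2 + E + 2*E²)
Z(k) = -k/4 (Z(k) = (k*(-2))/8 = (-2*k)/8 = -k/4)
H(L) = 19/4 + L²/2 (H(L) = -(-1)*((L² + L*L) + 19)/4 = -(-1)*((L² + L²) + 19)/4 = -(-1)*(2*L² + 19)/4 = -(-1)*(19 + 2*L²)/4 = -(-19/4 - L²/2) = 19/4 + L²/2)
H(m(20)) - 1*18853 = (19/4 + (2 + 20 + 2*20²)²/2) - 1*18853 = (19/4 + (2 + 20 + 2*400)²/2) - 18853 = (19/4 + (2 + 20 + 800)²/2) - 18853 = (19/4 + (½)*822²) - 18853 = (19/4 + (½)*675684) - 18853 = (19/4 + 337842) - 18853 = 1351387/4 - 18853 = 1275975/4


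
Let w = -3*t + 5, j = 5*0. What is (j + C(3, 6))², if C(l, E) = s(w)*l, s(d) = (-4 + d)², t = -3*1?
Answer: 90000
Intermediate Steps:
j = 0
t = -3
w = 14 (w = -3*(-3) + 5 = 9 + 5 = 14)
C(l, E) = 100*l (C(l, E) = (-4 + 14)²*l = 10²*l = 100*l)
(j + C(3, 6))² = (0 + 100*3)² = (0 + 300)² = 300² = 90000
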